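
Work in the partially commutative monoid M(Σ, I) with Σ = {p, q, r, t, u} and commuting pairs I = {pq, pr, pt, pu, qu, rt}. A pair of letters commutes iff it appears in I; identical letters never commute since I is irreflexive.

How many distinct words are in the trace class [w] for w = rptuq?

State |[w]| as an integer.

20

drop 0:r onto floor
drop 1:p onto floor
drop 2:t onto floor
drop 3:u onto {0:r, 2:t}
drop 4:q onto {0:r, 2:t}
ground layer = {0:r, 1:p, 2:t}
drop-orders for the pieces not yet dropped (sum over which currently-grounded one goes next):
  1 to go: {1} 1  {3} 1  {4} 1
  2 to go: {1,3} 2  {1,4} 2  {3,4} 2
  3 to go: {0,3,4} 2  {1,3,4} 6  {2,3,4} 2
  if 0:r drops first: 8 orders
  if 1:p drops first: 4 orders
  if 2:t drops first: 8 orders
heap linearizations: 20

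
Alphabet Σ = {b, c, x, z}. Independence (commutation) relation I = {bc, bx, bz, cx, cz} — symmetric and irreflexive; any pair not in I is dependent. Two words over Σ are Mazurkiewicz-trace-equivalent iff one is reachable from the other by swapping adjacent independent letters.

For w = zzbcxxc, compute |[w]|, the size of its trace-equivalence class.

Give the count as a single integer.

0(z) covers ∅
1(z) covers 0:z
2(b) covers ∅
3(c) covers ∅
4(x) covers 1:z
5(x) covers 4:x
6(c) covers 3:c
floor of heap: 0:z, 2:b, 3:c
completions by unplaced set U, small U first (add the entries for U minus each lowest piece of U):
  |U|=1: {2}:1  {5}:1  {6}:1
  |U|=2: {2,5}:2  {2,6}:2  {3,6}:1  {4,5}:1  {5,6}:2
  |U|=3: {1,4,5}:1  {2,3,6}:3  {2,4,5}:3  {2,5,6}:6  {3,5,6}:3  {4,5,6}:3
  |U|=4: {0,1,4,5}:1  {1,2,4,5}:4  {1,4,5,6}:4  {2,3,5,6}:12  {2,4,5,6}:12  {3,4,5,6}:6
  |U|=5: {0,1,2,4,5}:5  {0,1,4,5,6}:5  {1,2,4,5,6}:20  {1,3,4,5,6}:10  {2,3,4,5,6}:30
  start at 0(z): 60
  start at 2(b): 15
  start at 3(c): 30
sum over floor = 105

105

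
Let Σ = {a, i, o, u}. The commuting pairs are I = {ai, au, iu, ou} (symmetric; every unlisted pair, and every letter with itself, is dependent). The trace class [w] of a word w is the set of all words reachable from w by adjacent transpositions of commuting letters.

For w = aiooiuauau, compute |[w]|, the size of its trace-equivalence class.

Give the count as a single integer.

drop 0:a onto floor
drop 1:i onto floor
drop 2:o onto {0:a, 1:i}
drop 3:o onto {2:o}
drop 4:i onto {3:o}
drop 5:u onto floor
drop 6:a onto {3:o}
drop 7:u onto {5:u}
drop 8:a onto {6:a}
drop 9:u onto {7:u}
ground layer = {0:a, 1:i, 5:u}
drop-orders for the pieces not yet dropped (sum over which currently-grounded one goes next):
  1 to go: {4} 1  {8} 1  {9} 1
  2 to go: {4,8} 2  {4,9} 2  {6,8} 1  {7,9} 1  {8,9} 2
  3 to go: {4,6,8} 3  {4,7,9} 3  {4,8,9} 6  {5,7,9} 1  {6,8,9} 3  {7,8,9} 3
  4 to go: {3,4,6,8} 3  {4,5,7,9} 4  {4,6,8,9} 12  {4,7,8,9} 12  {5,7,8,9} 4  {6,7,8,9} 6
  5 to go: {2,3,4,6,8} 3  {3,4,6,8,9} 15  {4,5,7,8,9} 20  {4,6,7,8,9} 30  {5,6,7,8,9} 10
  6 to go: {0,2,3,4,6,8} 3  {1,2,3,4,6,8} 3  {2,3,4,6,8,9} 18  {3,4,6,7,8,9} 45  {4,5,6,7,8,9} 60
  7 to go: {0,1,2,3,4,6,8} 6  {0,2,3,4,6,8,9} 21  {1,2,3,4,6,8,9} 21  {2,3,4,6,7,8,9} 63  {3,4,5,6,7,8,9} 105
  8 to go: {0,1,2,3,4,6,8,9} 48  {0,2,3,4,6,7,8,9} 84  {1,2,3,4,6,7,8,9} 84  {2,3,4,5,6,7,8,9} 168
  if 0:a drops first: 252 orders
  if 1:i drops first: 252 orders
  if 5:u drops first: 216 orders
heap linearizations: 720

720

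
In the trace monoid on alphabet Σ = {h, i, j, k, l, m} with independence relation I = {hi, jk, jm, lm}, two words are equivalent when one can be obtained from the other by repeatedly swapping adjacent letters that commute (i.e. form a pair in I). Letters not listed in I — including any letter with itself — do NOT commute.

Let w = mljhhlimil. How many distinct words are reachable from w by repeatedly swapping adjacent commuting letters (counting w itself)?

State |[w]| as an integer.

3

drop 0:m onto floor
drop 1:l onto floor
drop 2:j onto {1:l}
drop 3:h onto {0:m, 2:j}
drop 4:h onto {3:h}
drop 5:l onto {4:h}
drop 6:i onto {5:l}
drop 7:m onto {6:i}
drop 8:i onto {7:m}
drop 9:l onto {8:i}
ground layer = {0:m, 1:l}
drop-orders for the pieces not yet dropped (sum over which currently-grounded one goes next):
  1 to go: {9} 1
  2 to go: {8,9} 1
  3 to go: {7,8,9} 1
  4 to go: {6,7,8,9} 1
  5 to go: {5,6,7,8,9} 1
  6 to go: {4,5,6,7,8,9} 1
  7 to go: {3,4,5,6,7,8,9} 1
  8 to go: {0,3,4,5,6,7,8,9} 1  {2,3,4,5,6,7,8,9} 1
  if 0:m drops first: 1 orders
  if 1:l drops first: 2 orders
heap linearizations: 3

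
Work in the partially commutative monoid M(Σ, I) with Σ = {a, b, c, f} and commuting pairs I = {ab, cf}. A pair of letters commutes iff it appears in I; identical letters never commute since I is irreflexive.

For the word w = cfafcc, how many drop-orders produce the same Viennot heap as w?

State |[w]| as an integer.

drop 0:c onto floor
drop 1:f onto floor
drop 2:a onto {0:c, 1:f}
drop 3:f onto {2:a}
drop 4:c onto {2:a}
drop 5:c onto {4:c}
ground layer = {0:c, 1:f}
drop-orders for the pieces not yet dropped (sum over which currently-grounded one goes next):
  1 to go: {3} 1  {5} 1
  2 to go: {3,5} 2  {4,5} 1
  3 to go: {3,4,5} 3
  4 to go: {2,3,4,5} 3
  if 0:c drops first: 3 orders
  if 1:f drops first: 3 orders
heap linearizations: 6

6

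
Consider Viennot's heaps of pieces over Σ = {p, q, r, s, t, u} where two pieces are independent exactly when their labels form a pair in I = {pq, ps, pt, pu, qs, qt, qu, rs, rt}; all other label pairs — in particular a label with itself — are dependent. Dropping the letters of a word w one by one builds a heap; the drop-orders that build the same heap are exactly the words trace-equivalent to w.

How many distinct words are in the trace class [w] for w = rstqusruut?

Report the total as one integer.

piece 0:r — minimal
piece 1:s — minimal
piece 2:t rests on {1:s}
piece 3:q rests on {0:r}
piece 4:u rests on {0:r, 2:t}
piece 5:s rests on {4:u}
piece 6:r rests on {3:q, 4:u}
piece 7:u rests on {5:s, 6:r}
piece 8:u rests on {7:u}
piece 9:t rests on {8:u}
minimal pieces: {0:r, 1:s}
ways to finish when only these pieces remain (= sum over removing one remaining piece with nothing left below it):
  1 left: {9}→1
  2 left: {8,9}→1
  3 left: {7,8,9}→1
  4 left: {5,7,8,9}→1  {6,7,8,9}→1
  5 left: {3,6,7,8,9}→1  {5,6,7,8,9}→2
  6 left: {3,5,6,7,8,9}→3  {4,5,6,7,8,9}→2
  7 left: {2,4,5,6,7,8,9}→2  {3,4,5,6,7,8,9}→5
  8 left: {0,3,4,5,6,7,8,9}→5  {1,2,4,5,6,7,8,9}→2  {2,3,4,5,6,7,8,9}→7
  placing 0:r first → 9 extensions
  placing 1:s first → 12 extensions
total linear extensions = 21

21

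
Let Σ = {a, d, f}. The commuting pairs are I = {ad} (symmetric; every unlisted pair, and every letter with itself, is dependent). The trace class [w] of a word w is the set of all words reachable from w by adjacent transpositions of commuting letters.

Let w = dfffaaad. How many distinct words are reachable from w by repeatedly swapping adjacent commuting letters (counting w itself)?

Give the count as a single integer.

4

drop 0:d onto floor
drop 1:f onto {0:d}
drop 2:f onto {1:f}
drop 3:f onto {2:f}
drop 4:a onto {3:f}
drop 5:a onto {4:a}
drop 6:a onto {5:a}
drop 7:d onto {3:f}
ground layer = {0:d}
drop-orders for the pieces not yet dropped (sum over which currently-grounded one goes next):
  1 to go: {6} 1  {7} 1
  2 to go: {5,6} 1  {6,7} 2
  3 to go: {4,5,6} 1  {5,6,7} 3
  4 to go: {4,5,6,7} 4
  5 to go: {3,4,5,6,7} 4
  6 to go: {2,3,4,5,6,7} 4
  if 0:d drops first: 4 orders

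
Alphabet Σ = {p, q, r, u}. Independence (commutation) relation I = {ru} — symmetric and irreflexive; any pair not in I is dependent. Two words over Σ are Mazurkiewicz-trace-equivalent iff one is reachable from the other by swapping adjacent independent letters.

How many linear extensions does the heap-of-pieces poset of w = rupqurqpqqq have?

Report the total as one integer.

4

piece 0:r — minimal
piece 1:u — minimal
piece 2:p rests on {0:r, 1:u}
piece 3:q rests on {2:p}
piece 4:u rests on {3:q}
piece 5:r rests on {3:q}
piece 6:q rests on {4:u, 5:r}
piece 7:p rests on {6:q}
piece 8:q rests on {7:p}
piece 9:q rests on {8:q}
piece 10:q rests on {9:q}
minimal pieces: {0:r, 1:u}
ways to finish when only these pieces remain (= sum over removing one remaining piece with nothing left below it):
  1 left: {10}→1
  2 left: {9,10}→1
  3 left: {8,9,10}→1
  4 left: {7,8,9,10}→1
  5 left: {6,7,8,9,10}→1
  6 left: {4,6,7,8,9,10}→1  {5,6,7,8,9,10}→1
  7 left: {4,5,6,7,8,9,10}→2
  8 left: {3,4,5,6,7,8,9,10}→2
  9 left: {2,3,4,5,6,7,8,9,10}→2
  placing 0:r first → 2 extensions
  placing 1:u first → 2 extensions
total linear extensions = 4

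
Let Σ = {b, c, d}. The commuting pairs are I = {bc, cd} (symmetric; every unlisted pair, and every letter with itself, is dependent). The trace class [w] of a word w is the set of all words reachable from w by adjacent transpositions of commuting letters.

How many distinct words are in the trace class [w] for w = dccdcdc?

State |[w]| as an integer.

35

piece 0:d — minimal
piece 1:c — minimal
piece 2:c rests on {1:c}
piece 3:d rests on {0:d}
piece 4:c rests on {2:c}
piece 5:d rests on {3:d}
piece 6:c rests on {4:c}
minimal pieces: {0:d, 1:c}
ways to finish when only these pieces remain (= sum over removing one remaining piece with nothing left below it):
  1 left: {5}→1  {6}→1
  2 left: {3,5}→1  {4,6}→1  {5,6}→2
  3 left: {0,3,5}→1  {2,4,6}→1  {3,5,6}→3  {4,5,6}→3
  4 left: {0,3,5,6}→4  {1,2,4,6}→1  {2,4,5,6}→4  {3,4,5,6}→6
  5 left: {0,3,4,5,6}→10  {1,2,4,5,6}→5  {2,3,4,5,6}→10
  placing 0:d first → 15 extensions
  placing 1:c first → 20 extensions
total linear extensions = 35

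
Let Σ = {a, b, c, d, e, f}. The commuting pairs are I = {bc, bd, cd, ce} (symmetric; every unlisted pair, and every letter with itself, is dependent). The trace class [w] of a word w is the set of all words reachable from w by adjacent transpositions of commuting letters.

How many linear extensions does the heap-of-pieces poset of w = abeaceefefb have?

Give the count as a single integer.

drop 0:a onto floor
drop 1:b onto {0:a}
drop 2:e onto {1:b}
drop 3:a onto {2:e}
drop 4:c onto {3:a}
drop 5:e onto {3:a}
drop 6:e onto {5:e}
drop 7:f onto {4:c, 6:e}
drop 8:e onto {7:f}
drop 9:f onto {8:e}
drop 10:b onto {9:f}
ground layer = {0:a}
drop-orders for the pieces not yet dropped (sum over which currently-grounded one goes next):
  1 to go: {10} 1
  2 to go: {9,10} 1
  3 to go: {8,9,10} 1
  4 to go: {7,8,9,10} 1
  5 to go: {4,7,8,9,10} 1  {6,7,8,9,10} 1
  6 to go: {4,6,7,8,9,10} 2  {5,6,7,8,9,10} 1
  7 to go: {4,5,6,7,8,9,10} 3
  8 to go: {3,4,5,6,7,8,9,10} 3
  9 to go: {2,3,4,5,6,7,8,9,10} 3
  if 0:a drops first: 3 orders

3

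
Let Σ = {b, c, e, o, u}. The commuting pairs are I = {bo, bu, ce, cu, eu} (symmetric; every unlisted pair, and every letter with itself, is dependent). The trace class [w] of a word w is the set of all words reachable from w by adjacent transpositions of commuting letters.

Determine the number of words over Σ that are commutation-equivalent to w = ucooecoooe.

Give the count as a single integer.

#0=u has no predecessor
#1=c has no predecessor
#2=o depends on [0:u, 1:c]
#3=o depends on [2:o]
#4=e depends on [3:o]
#5=c depends on [3:o]
#6=o depends on [4:e, 5:c]
#7=o depends on [6:o]
#8=o depends on [7:o]
#9=e depends on [8:o]
sources: [0:u, 1:c]
N(rest) = Σ N(rest − s) over sources s of rest; N(one piece) = 1:
  size 1 → [9]=1
  size 2 → [8,9]=1
  size 3 → [7,8,9]=1
  size 4 → [6,7,8,9]=1
  size 5 → [4,6,7,8,9]=1  [5,6,7,8,9]=1
  size 6 → [4,5,6,7,8,9]=2
  size 7 → [3,4,5,6,7,8,9]=2
  size 8 → [2,3,4,5,6,7,8,9]=2
  first=0(u) contributes 2
  first=1(c) contributes 2
|[w]| = 4

4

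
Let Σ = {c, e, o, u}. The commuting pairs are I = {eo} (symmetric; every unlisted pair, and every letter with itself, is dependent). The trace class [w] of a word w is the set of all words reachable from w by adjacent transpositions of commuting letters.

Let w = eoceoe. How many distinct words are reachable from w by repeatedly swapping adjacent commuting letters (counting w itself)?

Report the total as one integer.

#0=e has no predecessor
#1=o has no predecessor
#2=c depends on [0:e, 1:o]
#3=e depends on [2:c]
#4=o depends on [2:c]
#5=e depends on [3:e]
sources: [0:e, 1:o]
N(rest) = Σ N(rest − s) over sources s of rest; N(one piece) = 1:
  size 1 → [4]=1  [5]=1
  size 2 → [3,5]=1  [4,5]=2
  size 3 → [3,4,5]=3
  size 4 → [2,3,4,5]=3
  first=0(e) contributes 3
  first=1(o) contributes 3
|[w]| = 6

6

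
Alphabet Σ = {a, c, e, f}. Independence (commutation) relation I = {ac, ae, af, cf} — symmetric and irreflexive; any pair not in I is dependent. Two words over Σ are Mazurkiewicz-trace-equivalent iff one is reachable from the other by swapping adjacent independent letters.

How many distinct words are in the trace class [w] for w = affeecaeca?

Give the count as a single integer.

120

0(a) covers ∅
1(f) covers ∅
2(f) covers 1:f
3(e) covers 2:f
4(e) covers 3:e
5(c) covers 4:e
6(a) covers 0:a
7(e) covers 5:c
8(c) covers 7:e
9(a) covers 6:a
floor of heap: 0:a, 1:f
completions by unplaced set U, small U first (add the entries for U minus each lowest piece of U):
  |U|=1: {8}:1  {9}:1
  |U|=2: {6,9}:1  {7,8}:1  {8,9}:2
  |U|=3: {0,6,9}:1  {5,7,8}:1  {6,8,9}:3  {7,8,9}:3
  |U|=4: {0,6,8,9}:4  {4,5,7,8}:1  {5,7,8,9}:4  {6,7,8,9}:6
  |U|=5: {0,6,7,8,9}:10  {3,4,5,7,8}:1  {4,5,7,8,9}:5  {5,6,7,8,9}:10
  |U|=6: {0,5,6,7,8,9}:20  {2,3,4,5,7,8}:1  {3,4,5,7,8,9}:6  {4,5,6,7,8,9}:15
  |U|=7: {0,4,5,6,7,8,9}:35  {1,2,3,4,5,7,8}:1  {2,3,4,5,7,8,9}:7  {3,4,5,6,7,8,9}:21
  |U|=8: {0,3,4,5,6,7,8,9}:56  {1,2,3,4,5,7,8,9}:8  {2,3,4,5,6,7,8,9}:28
  start at 0(a): 36
  start at 1(f): 84
sum over floor = 120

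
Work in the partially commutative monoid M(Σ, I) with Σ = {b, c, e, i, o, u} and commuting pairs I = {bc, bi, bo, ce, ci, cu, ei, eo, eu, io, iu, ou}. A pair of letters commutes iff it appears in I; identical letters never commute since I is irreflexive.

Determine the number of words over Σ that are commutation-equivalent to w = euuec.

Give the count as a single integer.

0(e) covers ∅
1(u) covers ∅
2(u) covers 1:u
3(e) covers 0:e
4(c) covers ∅
floor of heap: 0:e, 1:u, 4:c
completions by unplaced set U, small U first (add the entries for U minus each lowest piece of U):
  |U|=1: {2}:1  {3}:1  {4}:1
  |U|=2: {0,3}:1  {1,2}:1  {2,3}:2  {2,4}:2  {3,4}:2
  |U|=3: {0,2,3}:3  {0,3,4}:3  {1,2,3}:3  {1,2,4}:3  {2,3,4}:6
  start at 0(e): 12
  start at 1(u): 12
  start at 4(c): 6
sum over floor = 30

30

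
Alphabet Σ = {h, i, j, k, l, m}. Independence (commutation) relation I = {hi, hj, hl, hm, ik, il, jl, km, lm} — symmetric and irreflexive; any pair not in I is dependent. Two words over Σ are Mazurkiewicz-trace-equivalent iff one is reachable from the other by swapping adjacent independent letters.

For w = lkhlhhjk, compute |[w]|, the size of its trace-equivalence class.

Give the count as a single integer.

20

0(l) covers ∅
1(k) covers 0:l
2(h) covers 1:k
3(l) covers 1:k
4(h) covers 2:h
5(h) covers 4:h
6(j) covers 1:k
7(k) covers 3:l, 5:h, 6:j
floor of heap: 0:l
completions by unplaced set U, small U first (add the entries for U minus each lowest piece of U):
  |U|=1: {7}:1
  |U|=2: {3,7}:1  {5,7}:1  {6,7}:1
  |U|=3: {3,5,7}:2  {3,6,7}:2  {4,5,7}:1  {5,6,7}:2
  |U|=4: {2,4,5,7}:1  {3,4,5,7}:3  {3,5,6,7}:6  {4,5,6,7}:3
  |U|=5: {2,3,4,5,7}:4  {2,4,5,6,7}:4  {3,4,5,6,7}:12
  |U|=6: {2,3,4,5,6,7}:20
  start at 0(l): 20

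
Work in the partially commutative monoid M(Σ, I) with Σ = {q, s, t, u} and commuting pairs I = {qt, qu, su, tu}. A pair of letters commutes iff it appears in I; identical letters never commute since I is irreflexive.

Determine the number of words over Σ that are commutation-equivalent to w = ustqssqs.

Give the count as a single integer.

0(u) covers ∅
1(s) covers ∅
2(t) covers 1:s
3(q) covers 1:s
4(s) covers 2:t, 3:q
5(s) covers 4:s
6(q) covers 5:s
7(s) covers 6:q
floor of heap: 0:u, 1:s
completions by unplaced set U, small U first (add the entries for U minus each lowest piece of U):
  |U|=1: {0}:1  {7}:1
  |U|=2: {0,7}:2  {6,7}:1
  |U|=3: {0,6,7}:3  {5,6,7}:1
  |U|=4: {0,5,6,7}:4  {4,5,6,7}:1
  |U|=5: {0,4,5,6,7}:5  {2,4,5,6,7}:1  {3,4,5,6,7}:1
  |U|=6: {0,2,4,5,6,7}:6  {0,3,4,5,6,7}:6  {2,3,4,5,6,7}:2
  start at 0(u): 2
  start at 1(s): 14
sum over floor = 16

16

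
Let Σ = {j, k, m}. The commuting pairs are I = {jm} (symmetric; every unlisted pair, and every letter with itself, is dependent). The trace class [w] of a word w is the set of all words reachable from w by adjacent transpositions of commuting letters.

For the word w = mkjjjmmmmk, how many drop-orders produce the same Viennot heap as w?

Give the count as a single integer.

35

piece 0:m — minimal
piece 1:k rests on {0:m}
piece 2:j rests on {1:k}
piece 3:j rests on {2:j}
piece 4:j rests on {3:j}
piece 5:m rests on {1:k}
piece 6:m rests on {5:m}
piece 7:m rests on {6:m}
piece 8:m rests on {7:m}
piece 9:k rests on {4:j, 8:m}
minimal pieces: {0:m}
ways to finish when only these pieces remain (= sum over removing one remaining piece with nothing left below it):
  1 left: {9}→1
  2 left: {4,9}→1  {8,9}→1
  3 left: {3,4,9}→1  {4,8,9}→2  {7,8,9}→1
  4 left: {2,3,4,9}→1  {3,4,8,9}→3  {4,7,8,9}→3  {6,7,8,9}→1
  5 left: {2,3,4,8,9}→4  {3,4,7,8,9}→6  {4,6,7,8,9}→4  {5,6,7,8,9}→1
  6 left: {2,3,4,7,8,9}→10  {3,4,6,7,8,9}→10  {4,5,6,7,8,9}→5
  7 left: {2,3,4,6,7,8,9}→20  {3,4,5,6,7,8,9}→15
  8 left: {2,3,4,5,6,7,8,9}→35
  placing 0:m first → 35 extensions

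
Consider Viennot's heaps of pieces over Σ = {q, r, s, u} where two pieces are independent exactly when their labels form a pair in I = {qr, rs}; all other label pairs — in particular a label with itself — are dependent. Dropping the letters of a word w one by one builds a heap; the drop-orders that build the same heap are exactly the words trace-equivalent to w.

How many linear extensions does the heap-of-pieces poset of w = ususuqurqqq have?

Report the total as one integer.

0(u) covers ∅
1(s) covers 0:u
2(u) covers 1:s
3(s) covers 2:u
4(u) covers 3:s
5(q) covers 4:u
6(u) covers 5:q
7(r) covers 6:u
8(q) covers 6:u
9(q) covers 8:q
10(q) covers 9:q
floor of heap: 0:u
completions by unplaced set U, small U first (add the entries for U minus each lowest piece of U):
  |U|=1: {7}:1  {10}:1
  |U|=2: {7,10}:2  {9,10}:1
  |U|=3: {7,9,10}:3  {8,9,10}:1
  |U|=4: {7,8,9,10}:4
  |U|=5: {6,7,8,9,10}:4
  |U|=6: {5,6,7,8,9,10}:4
  |U|=7: {4,5,6,7,8,9,10}:4
  |U|=8: {3,4,5,6,7,8,9,10}:4
  |U|=9: {2,3,4,5,6,7,8,9,10}:4
  start at 0(u): 4

4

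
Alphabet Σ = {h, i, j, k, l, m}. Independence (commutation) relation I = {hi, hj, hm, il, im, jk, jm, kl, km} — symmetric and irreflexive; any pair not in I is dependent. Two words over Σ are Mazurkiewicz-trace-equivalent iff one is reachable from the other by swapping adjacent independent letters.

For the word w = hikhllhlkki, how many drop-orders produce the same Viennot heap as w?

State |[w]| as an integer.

drop 0:h onto floor
drop 1:i onto floor
drop 2:k onto {0:h, 1:i}
drop 3:h onto {2:k}
drop 4:l onto {3:h}
drop 5:l onto {4:l}
drop 6:h onto {5:l}
drop 7:l onto {6:h}
drop 8:k onto {6:h}
drop 9:k onto {8:k}
drop 10:i onto {9:k}
ground layer = {0:h, 1:i}
drop-orders for the pieces not yet dropped (sum over which currently-grounded one goes next):
  1 to go: {7} 1  {10} 1
  2 to go: {7,10} 2  {9,10} 1
  3 to go: {7,9,10} 3  {8,9,10} 1
  4 to go: {7,8,9,10} 4
  5 to go: {6,7,8,9,10} 4
  6 to go: {5,6,7,8,9,10} 4
  7 to go: {4,5,6,7,8,9,10} 4
  8 to go: {3,4,5,6,7,8,9,10} 4
  9 to go: {2,3,4,5,6,7,8,9,10} 4
  if 0:h drops first: 4 orders
  if 1:i drops first: 4 orders
heap linearizations: 8

8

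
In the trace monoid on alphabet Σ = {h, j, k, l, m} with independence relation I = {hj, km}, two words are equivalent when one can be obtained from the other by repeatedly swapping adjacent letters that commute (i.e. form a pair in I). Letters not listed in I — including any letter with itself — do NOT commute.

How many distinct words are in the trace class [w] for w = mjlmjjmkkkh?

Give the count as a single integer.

drop 0:m onto floor
drop 1:j onto {0:m}
drop 2:l onto {1:j}
drop 3:m onto {2:l}
drop 4:j onto {3:m}
drop 5:j onto {4:j}
drop 6:m onto {5:j}
drop 7:k onto {5:j}
drop 8:k onto {7:k}
drop 9:k onto {8:k}
drop 10:h onto {6:m, 9:k}
ground layer = {0:m}
drop-orders for the pieces not yet dropped (sum over which currently-grounded one goes next):
  1 to go: {10} 1
  2 to go: {6,10} 1  {9,10} 1
  3 to go: {6,9,10} 2  {8,9,10} 1
  4 to go: {6,8,9,10} 3  {7,8,9,10} 1
  5 to go: {6,7,8,9,10} 4
  6 to go: {5,6,7,8,9,10} 4
  7 to go: {4,5,6,7,8,9,10} 4
  8 to go: {3,4,5,6,7,8,9,10} 4
  9 to go: {2,3,4,5,6,7,8,9,10} 4
  if 0:m drops first: 4 orders

4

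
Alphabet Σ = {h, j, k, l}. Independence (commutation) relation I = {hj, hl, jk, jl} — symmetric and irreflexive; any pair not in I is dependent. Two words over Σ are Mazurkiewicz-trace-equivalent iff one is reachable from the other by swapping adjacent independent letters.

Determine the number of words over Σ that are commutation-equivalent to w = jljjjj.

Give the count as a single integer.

0(j) covers ∅
1(l) covers ∅
2(j) covers 0:j
3(j) covers 2:j
4(j) covers 3:j
5(j) covers 4:j
floor of heap: 0:j, 1:l
completions by unplaced set U, small U first (add the entries for U minus each lowest piece of U):
  |U|=1: {1}:1  {5}:1
  |U|=2: {1,5}:2  {4,5}:1
  |U|=3: {1,4,5}:3  {3,4,5}:1
  |U|=4: {1,3,4,5}:4  {2,3,4,5}:1
  start at 0(j): 5
  start at 1(l): 1
sum over floor = 6

6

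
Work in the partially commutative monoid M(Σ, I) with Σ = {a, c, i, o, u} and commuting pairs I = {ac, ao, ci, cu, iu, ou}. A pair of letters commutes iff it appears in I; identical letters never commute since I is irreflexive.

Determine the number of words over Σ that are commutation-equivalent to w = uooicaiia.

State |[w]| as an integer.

#0=u has no predecessor
#1=o has no predecessor
#2=o depends on [1:o]
#3=i depends on [2:o]
#4=c depends on [2:o]
#5=a depends on [0:u, 3:i]
#6=i depends on [5:a]
#7=i depends on [6:i]
#8=a depends on [7:i]
sources: [0:u, 1:o]
N(rest) = Σ N(rest − s) over sources s of rest; N(one piece) = 1:
  size 1 → [4]=1  [8]=1
  size 2 → [4,8]=2  [7,8]=1
  size 3 → [4,7,8]=3  [6,7,8]=1
  size 4 → [4,6,7,8]=4  [5,6,7,8]=1
  size 5 → [0,5,6,7,8]=1  [3,5,6,7,8]=1  [4,5,6,7,8]=5
  size 6 → [0,3,5,6,7,8]=2  [0,4,5,6,7,8]=6  [3,4,5,6,7,8]=6
  size 7 → [0,3,4,5,6,7,8]=14  [2,3,4,5,6,7,8]=6
  first=0(u) contributes 6
  first=1(o) contributes 20
|[w]| = 26

26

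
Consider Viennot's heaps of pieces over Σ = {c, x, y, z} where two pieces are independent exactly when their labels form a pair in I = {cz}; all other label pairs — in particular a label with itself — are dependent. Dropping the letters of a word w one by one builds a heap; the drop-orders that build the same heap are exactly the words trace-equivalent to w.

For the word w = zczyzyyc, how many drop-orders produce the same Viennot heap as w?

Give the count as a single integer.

drop 0:z onto floor
drop 1:c onto floor
drop 2:z onto {0:z}
drop 3:y onto {1:c, 2:z}
drop 4:z onto {3:y}
drop 5:y onto {4:z}
drop 6:y onto {5:y}
drop 7:c onto {6:y}
ground layer = {0:z, 1:c}
drop-orders for the pieces not yet dropped (sum over which currently-grounded one goes next):
  1 to go: {7} 1
  2 to go: {6,7} 1
  3 to go: {5,6,7} 1
  4 to go: {4,5,6,7} 1
  5 to go: {3,4,5,6,7} 1
  6 to go: {1,3,4,5,6,7} 1  {2,3,4,5,6,7} 1
  if 0:z drops first: 2 orders
  if 1:c drops first: 1 orders
heap linearizations: 3

3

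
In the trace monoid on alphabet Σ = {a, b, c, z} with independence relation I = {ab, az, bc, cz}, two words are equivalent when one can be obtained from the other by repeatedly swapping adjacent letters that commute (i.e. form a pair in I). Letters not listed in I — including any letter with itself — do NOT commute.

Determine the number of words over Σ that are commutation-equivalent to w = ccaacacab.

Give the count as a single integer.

9

drop 0:c onto floor
drop 1:c onto {0:c}
drop 2:a onto {1:c}
drop 3:a onto {2:a}
drop 4:c onto {3:a}
drop 5:a onto {4:c}
drop 6:c onto {5:a}
drop 7:a onto {6:c}
drop 8:b onto floor
ground layer = {0:c, 8:b}
drop-orders for the pieces not yet dropped (sum over which currently-grounded one goes next):
  1 to go: {7} 1  {8} 1
  2 to go: {6,7} 1  {7,8} 2
  3 to go: {5,6,7} 1  {6,7,8} 3
  4 to go: {4,5,6,7} 1  {5,6,7,8} 4
  5 to go: {3,4,5,6,7} 1  {4,5,6,7,8} 5
  6 to go: {2,3,4,5,6,7} 1  {3,4,5,6,7,8} 6
  7 to go: {1,2,3,4,5,6,7} 1  {2,3,4,5,6,7,8} 7
  if 0:c drops first: 8 orders
  if 8:b drops first: 1 orders
heap linearizations: 9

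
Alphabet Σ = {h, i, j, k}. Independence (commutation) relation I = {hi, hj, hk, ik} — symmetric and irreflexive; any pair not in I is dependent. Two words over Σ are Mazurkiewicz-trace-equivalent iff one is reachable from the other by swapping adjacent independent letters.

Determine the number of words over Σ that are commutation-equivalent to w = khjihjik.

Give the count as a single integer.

56

#0=k has no predecessor
#1=h has no predecessor
#2=j depends on [0:k]
#3=i depends on [2:j]
#4=h depends on [1:h]
#5=j depends on [3:i]
#6=i depends on [5:j]
#7=k depends on [5:j]
sources: [0:k, 1:h]
N(rest) = Σ N(rest − s) over sources s of rest; N(one piece) = 1:
  size 1 → [4]=1  [6]=1  [7]=1
  size 2 → [1,4]=1  [4,6]=2  [4,7]=2  [6,7]=2
  size 3 → [1,4,6]=3  [1,4,7]=3  [4,6,7]=6  [5,6,7]=2
  size 4 → [1,4,6,7]=12  [3,5,6,7]=2  [4,5,6,7]=8
  size 5 → [1,4,5,6,7]=20  [2,3,5,6,7]=2  [3,4,5,6,7]=10
  size 6 → [0,2,3,5,6,7]=2  [1,3,4,5,6,7]=30  [2,3,4,5,6,7]=12
  first=0(k) contributes 42
  first=1(h) contributes 14
|[w]| = 56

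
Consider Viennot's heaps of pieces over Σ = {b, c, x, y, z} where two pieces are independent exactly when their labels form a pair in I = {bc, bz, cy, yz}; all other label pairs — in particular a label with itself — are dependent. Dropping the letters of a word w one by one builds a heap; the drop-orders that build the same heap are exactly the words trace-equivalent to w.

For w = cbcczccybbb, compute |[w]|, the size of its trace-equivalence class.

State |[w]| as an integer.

#0=c has no predecessor
#1=b has no predecessor
#2=c depends on [0:c]
#3=c depends on [2:c]
#4=z depends on [3:c]
#5=c depends on [4:z]
#6=c depends on [5:c]
#7=y depends on [1:b]
#8=b depends on [7:y]
#9=b depends on [8:b]
#10=b depends on [9:b]
sources: [0:c, 1:b]
N(rest) = Σ N(rest − s) over sources s of rest; N(one piece) = 1:
  size 1 → [6]=1  [10]=1
  size 2 → [5,6]=1  [6,10]=2  [9,10]=1
  size 3 → [4,5,6]=1  [5,6,10]=3  [6,9,10]=3  [8,9,10]=1
  size 4 → [3,4,5,6]=1  [4,5,6,10]=4  [5,6,9,10]=6  [6,8,9,10]=4  [7,8,9,10]=1
  size 5 → [1,7,8,9,10]=1  [2,3,4,5,6]=1  [3,4,5,6,10]=5  [4,5,6,9,10]=10  [5,6,8,9,10]=10  [6,7,8,9,10]=5
  size 6 → [0,2,3,4,5,6]=1  [1,6,7,8,9,10]=6  [2,3,4,5,6,10]=6  [3,4,5,6,9,10]=15  [4,5,6,8,9,10]=20  [5,6,7,8,9,10]=15
  size 7 → [0,2,3,4,5,6,10]=7  [1,5,6,7,8,9,10]=21  [2,3,4,5,6,9,10]=21  [3,4,5,6,8,9,10]=35  [4,5,6,7,8,9,10]=35
  size 8 → [0,2,3,4,5,6,9,10]=28  [1,4,5,6,7,8,9,10]=56  [2,3,4,5,6,8,9,10]=56  [3,4,5,6,7,8,9,10]=70
  size 9 → [0,2,3,4,5,6,8,9,10]=84  [1,3,4,5,6,7,8,9,10]=126  [2,3,4,5,6,7,8,9,10]=126
  first=0(c) contributes 252
  first=1(b) contributes 210
|[w]| = 462

462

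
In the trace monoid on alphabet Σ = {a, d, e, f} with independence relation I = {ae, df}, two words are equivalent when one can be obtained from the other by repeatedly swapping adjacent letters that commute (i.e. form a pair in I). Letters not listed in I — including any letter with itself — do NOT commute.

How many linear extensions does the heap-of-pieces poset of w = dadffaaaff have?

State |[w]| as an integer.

piece 0:d — minimal
piece 1:a rests on {0:d}
piece 2:d rests on {1:a}
piece 3:f rests on {1:a}
piece 4:f rests on {3:f}
piece 5:a rests on {2:d, 4:f}
piece 6:a rests on {5:a}
piece 7:a rests on {6:a}
piece 8:f rests on {7:a}
piece 9:f rests on {8:f}
minimal pieces: {0:d}
ways to finish when only these pieces remain (= sum over removing one remaining piece with nothing left below it):
  1 left: {9}→1
  2 left: {8,9}→1
  3 left: {7,8,9}→1
  4 left: {6,7,8,9}→1
  5 left: {5,6,7,8,9}→1
  6 left: {2,5,6,7,8,9}→1  {4,5,6,7,8,9}→1
  7 left: {2,4,5,6,7,8,9}→2  {3,4,5,6,7,8,9}→1
  8 left: {2,3,4,5,6,7,8,9}→3
  placing 0:d first → 3 extensions

3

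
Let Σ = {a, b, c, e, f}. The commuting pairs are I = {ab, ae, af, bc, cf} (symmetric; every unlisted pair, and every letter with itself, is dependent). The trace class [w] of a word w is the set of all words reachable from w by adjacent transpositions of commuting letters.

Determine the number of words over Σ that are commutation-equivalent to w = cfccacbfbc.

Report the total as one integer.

drop 0:c onto floor
drop 1:f onto floor
drop 2:c onto {0:c}
drop 3:c onto {2:c}
drop 4:a onto {3:c}
drop 5:c onto {4:a}
drop 6:b onto {1:f}
drop 7:f onto {6:b}
drop 8:b onto {7:f}
drop 9:c onto {5:c}
ground layer = {0:c, 1:f}
drop-orders for the pieces not yet dropped (sum over which currently-grounded one goes next):
  1 to go: {8} 1  {9} 1
  2 to go: {5,9} 1  {7,8} 1  {8,9} 2
  3 to go: {4,5,9} 1  {5,8,9} 3  {6,7,8} 1  {7,8,9} 3
  4 to go: {1,6,7,8} 1  {3,4,5,9} 1  {4,5,8,9} 4  {5,7,8,9} 6  {6,7,8,9} 4
  5 to go: {1,6,7,8,9} 5  {2,3,4,5,9} 1  {3,4,5,8,9} 5  {4,5,7,8,9} 10  {5,6,7,8,9} 10
  6 to go: {0,2,3,4,5,9} 1  {1,5,6,7,8,9} 15  {2,3,4,5,8,9} 6  {3,4,5,7,8,9} 15  {4,5,6,7,8,9} 20
  7 to go: {0,2,3,4,5,8,9} 7  {1,4,5,6,7,8,9} 35  {2,3,4,5,7,8,9} 21  {3,4,5,6,7,8,9} 35
  8 to go: {0,2,3,4,5,7,8,9} 28  {1,3,4,5,6,7,8,9} 70  {2,3,4,5,6,7,8,9} 56
  if 0:c drops first: 126 orders
  if 1:f drops first: 84 orders
heap linearizations: 210

210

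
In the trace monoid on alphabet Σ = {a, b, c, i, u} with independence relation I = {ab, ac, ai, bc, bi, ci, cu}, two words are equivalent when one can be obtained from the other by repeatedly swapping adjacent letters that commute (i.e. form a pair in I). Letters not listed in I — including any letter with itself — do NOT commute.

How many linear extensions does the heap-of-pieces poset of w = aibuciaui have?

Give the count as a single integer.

108

#0=a has no predecessor
#1=i has no predecessor
#2=b has no predecessor
#3=u depends on [0:a, 1:i, 2:b]
#4=c has no predecessor
#5=i depends on [3:u]
#6=a depends on [3:u]
#7=u depends on [5:i, 6:a]
#8=i depends on [7:u]
sources: [0:a, 1:i, 2:b, 4:c]
N(rest) = Σ N(rest − s) over sources s of rest; N(one piece) = 1:
  size 1 → [4]=1  [8]=1
  size 2 → [4,8]=2  [7,8]=1
  size 3 → [4,7,8]=3  [5,7,8]=1  [6,7,8]=1
  size 4 → [4,5,7,8]=4  [4,6,7,8]=4  [5,6,7,8]=2
  size 5 → [3,5,6,7,8]=2  [4,5,6,7,8]=10
  size 6 → [0,3,5,6,7,8]=2  [1,3,5,6,7,8]=2  [2,3,5,6,7,8]=2  [3,4,5,6,7,8]=12
  size 7 → [0,1,3,5,6,7,8]=4  [0,2,3,5,6,7,8]=4  [0,3,4,5,6,7,8]=14  [1,2,3,5,6,7,8]=4  [1,3,4,5,6,7,8]=14  [2,3,4,5,6,7,8]=14
  first=0(a) contributes 32
  first=1(i) contributes 32
  first=2(b) contributes 32
  first=4(c) contributes 12
|[w]| = 108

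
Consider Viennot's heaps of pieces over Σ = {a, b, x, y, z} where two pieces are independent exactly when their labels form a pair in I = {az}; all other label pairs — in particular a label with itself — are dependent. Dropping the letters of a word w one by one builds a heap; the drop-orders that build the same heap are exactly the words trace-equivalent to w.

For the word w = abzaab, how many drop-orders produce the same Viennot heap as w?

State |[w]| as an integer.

3

piece 0:a — minimal
piece 1:b rests on {0:a}
piece 2:z rests on {1:b}
piece 3:a rests on {1:b}
piece 4:a rests on {3:a}
piece 5:b rests on {2:z, 4:a}
minimal pieces: {0:a}
ways to finish when only these pieces remain (= sum over removing one remaining piece with nothing left below it):
  1 left: {5}→1
  2 left: {2,5}→1  {4,5}→1
  3 left: {2,4,5}→2  {3,4,5}→1
  4 left: {2,3,4,5}→3
  placing 0:a first → 3 extensions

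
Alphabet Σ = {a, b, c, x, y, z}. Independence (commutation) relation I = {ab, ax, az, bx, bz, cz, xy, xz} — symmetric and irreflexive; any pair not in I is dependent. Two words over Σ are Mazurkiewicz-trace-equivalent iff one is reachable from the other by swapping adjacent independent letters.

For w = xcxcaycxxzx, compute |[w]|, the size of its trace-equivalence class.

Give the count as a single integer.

5

drop 0:x onto floor
drop 1:c onto {0:x}
drop 2:x onto {1:c}
drop 3:c onto {2:x}
drop 4:a onto {3:c}
drop 5:y onto {4:a}
drop 6:c onto {5:y}
drop 7:x onto {6:c}
drop 8:x onto {7:x}
drop 9:z onto {5:y}
drop 10:x onto {8:x}
ground layer = {0:x}
drop-orders for the pieces not yet dropped (sum over which currently-grounded one goes next):
  1 to go: {9} 1  {10} 1
  2 to go: {8,10} 1  {9,10} 2
  3 to go: {7,8,10} 1  {8,9,10} 3
  4 to go: {6,7,8,10} 1  {7,8,9,10} 4
  5 to go: {6,7,8,9,10} 5
  6 to go: {5,6,7,8,9,10} 5
  7 to go: {4,5,6,7,8,9,10} 5
  8 to go: {3,4,5,6,7,8,9,10} 5
  9 to go: {2,3,4,5,6,7,8,9,10} 5
  if 0:x drops first: 5 orders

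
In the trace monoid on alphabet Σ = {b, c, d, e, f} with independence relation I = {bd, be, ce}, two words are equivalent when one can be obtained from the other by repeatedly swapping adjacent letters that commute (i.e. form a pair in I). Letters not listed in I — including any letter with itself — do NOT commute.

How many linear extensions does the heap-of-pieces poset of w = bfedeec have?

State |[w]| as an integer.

3

piece 0:b — minimal
piece 1:f rests on {0:b}
piece 2:e rests on {1:f}
piece 3:d rests on {2:e}
piece 4:e rests on {3:d}
piece 5:e rests on {4:e}
piece 6:c rests on {3:d}
minimal pieces: {0:b}
ways to finish when only these pieces remain (= sum over removing one remaining piece with nothing left below it):
  1 left: {5}→1  {6}→1
  2 left: {4,5}→1  {5,6}→2
  3 left: {4,5,6}→3
  4 left: {3,4,5,6}→3
  5 left: {2,3,4,5,6}→3
  placing 0:b first → 3 extensions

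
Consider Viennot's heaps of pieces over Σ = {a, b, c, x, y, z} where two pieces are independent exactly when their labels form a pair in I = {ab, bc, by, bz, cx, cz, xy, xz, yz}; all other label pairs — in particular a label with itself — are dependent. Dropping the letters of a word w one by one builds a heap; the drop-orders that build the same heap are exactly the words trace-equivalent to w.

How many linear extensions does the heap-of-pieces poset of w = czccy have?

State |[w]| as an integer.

5

0(c) covers ∅
1(z) covers ∅
2(c) covers 0:c
3(c) covers 2:c
4(y) covers 3:c
floor of heap: 0:c, 1:z
completions by unplaced set U, small U first (add the entries for U minus each lowest piece of U):
  |U|=1: {1}:1  {4}:1
  |U|=2: {1,4}:2  {3,4}:1
  |U|=3: {1,3,4}:3  {2,3,4}:1
  start at 0(c): 4
  start at 1(z): 1
sum over floor = 5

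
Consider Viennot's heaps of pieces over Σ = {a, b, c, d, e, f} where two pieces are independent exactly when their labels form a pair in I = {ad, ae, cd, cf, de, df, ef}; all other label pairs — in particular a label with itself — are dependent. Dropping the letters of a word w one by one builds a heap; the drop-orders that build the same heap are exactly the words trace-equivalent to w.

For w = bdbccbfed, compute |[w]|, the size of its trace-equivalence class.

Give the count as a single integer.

6

0(b) covers ∅
1(d) covers 0:b
2(b) covers 1:d
3(c) covers 2:b
4(c) covers 3:c
5(b) covers 4:c
6(f) covers 5:b
7(e) covers 5:b
8(d) covers 5:b
floor of heap: 0:b
completions by unplaced set U, small U first (add the entries for U minus each lowest piece of U):
  |U|=1: {6}:1  {7}:1  {8}:1
  |U|=2: {6,7}:2  {6,8}:2  {7,8}:2
  |U|=3: {6,7,8}:6
  |U|=4: {5,6,7,8}:6
  |U|=5: {4,5,6,7,8}:6
  |U|=6: {3,4,5,6,7,8}:6
  |U|=7: {2,3,4,5,6,7,8}:6
  start at 0(b): 6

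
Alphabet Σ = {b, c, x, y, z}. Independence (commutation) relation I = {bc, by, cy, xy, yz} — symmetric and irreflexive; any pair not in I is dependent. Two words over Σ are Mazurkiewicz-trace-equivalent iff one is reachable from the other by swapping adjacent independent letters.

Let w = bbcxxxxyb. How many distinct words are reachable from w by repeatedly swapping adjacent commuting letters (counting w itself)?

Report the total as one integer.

27

piece 0:b — minimal
piece 1:b rests on {0:b}
piece 2:c — minimal
piece 3:x rests on {1:b, 2:c}
piece 4:x rests on {3:x}
piece 5:x rests on {4:x}
piece 6:x rests on {5:x}
piece 7:y — minimal
piece 8:b rests on {6:x}
minimal pieces: {0:b, 2:c, 7:y}
ways to finish when only these pieces remain (= sum over removing one remaining piece with nothing left below it):
  1 left: {7}→1  {8}→1
  2 left: {6,8}→1  {7,8}→2
  3 left: {5,6,8}→1  {6,7,8}→3
  4 left: {4,5,6,8}→1  {5,6,7,8}→4
  5 left: {3,4,5,6,8}→1  {4,5,6,7,8}→5
  6 left: {1,3,4,5,6,8}→1  {2,3,4,5,6,8}→1  {3,4,5,6,7,8}→6
  7 left: {0,1,3,4,5,6,8}→1  {1,2,3,4,5,6,8}→2  {1,3,4,5,6,7,8}→7  {2,3,4,5,6,7,8}→7
  placing 0:b first → 16 extensions
  placing 2:c first → 8 extensions
  placing 7:y first → 3 extensions
total linear extensions = 27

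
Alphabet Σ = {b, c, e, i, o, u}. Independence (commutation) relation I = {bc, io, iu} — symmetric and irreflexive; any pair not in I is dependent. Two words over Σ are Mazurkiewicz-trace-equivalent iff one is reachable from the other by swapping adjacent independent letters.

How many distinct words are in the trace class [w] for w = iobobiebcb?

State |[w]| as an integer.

piece 0:i — minimal
piece 1:o — minimal
piece 2:b rests on {0:i, 1:o}
piece 3:o rests on {2:b}
piece 4:b rests on {3:o}
piece 5:i rests on {4:b}
piece 6:e rests on {5:i}
piece 7:b rests on {6:e}
piece 8:c rests on {6:e}
piece 9:b rests on {7:b}
minimal pieces: {0:i, 1:o}
ways to finish when only these pieces remain (= sum over removing one remaining piece with nothing left below it):
  1 left: {8}→1  {9}→1
  2 left: {7,9}→1  {8,9}→2
  3 left: {7,8,9}→3
  4 left: {6,7,8,9}→3
  5 left: {5,6,7,8,9}→3
  6 left: {4,5,6,7,8,9}→3
  7 left: {3,4,5,6,7,8,9}→3
  8 left: {2,3,4,5,6,7,8,9}→3
  placing 0:i first → 3 extensions
  placing 1:o first → 3 extensions
total linear extensions = 6

6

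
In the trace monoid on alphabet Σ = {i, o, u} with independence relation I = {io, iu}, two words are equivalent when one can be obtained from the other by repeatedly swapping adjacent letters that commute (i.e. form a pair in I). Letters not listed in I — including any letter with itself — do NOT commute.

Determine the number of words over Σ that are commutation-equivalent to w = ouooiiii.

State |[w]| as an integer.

#0=o has no predecessor
#1=u depends on [0:o]
#2=o depends on [1:u]
#3=o depends on [2:o]
#4=i has no predecessor
#5=i depends on [4:i]
#6=i depends on [5:i]
#7=i depends on [6:i]
sources: [0:o, 4:i]
N(rest) = Σ N(rest − s) over sources s of rest; N(one piece) = 1:
  size 1 → [3]=1  [7]=1
  size 2 → [2,3]=1  [3,7]=2  [6,7]=1
  size 3 → [1,2,3]=1  [2,3,7]=3  [3,6,7]=3  [5,6,7]=1
  size 4 → [0,1,2,3]=1  [1,2,3,7]=4  [2,3,6,7]=6  [3,5,6,7]=4  [4,5,6,7]=1
  size 5 → [0,1,2,3,7]=5  [1,2,3,6,7]=10  [2,3,5,6,7]=10  [3,4,5,6,7]=5
  size 6 → [0,1,2,3,6,7]=15  [1,2,3,5,6,7]=20  [2,3,4,5,6,7]=15
  first=0(o) contributes 35
  first=4(i) contributes 35
|[w]| = 70

70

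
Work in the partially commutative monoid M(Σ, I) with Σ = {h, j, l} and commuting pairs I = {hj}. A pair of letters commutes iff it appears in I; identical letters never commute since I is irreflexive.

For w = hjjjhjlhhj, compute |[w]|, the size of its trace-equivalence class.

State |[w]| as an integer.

45

0(h) covers ∅
1(j) covers ∅
2(j) covers 1:j
3(j) covers 2:j
4(h) covers 0:h
5(j) covers 3:j
6(l) covers 4:h, 5:j
7(h) covers 6:l
8(h) covers 7:h
9(j) covers 6:l
floor of heap: 0:h, 1:j
completions by unplaced set U, small U first (add the entries for U minus each lowest piece of U):
  |U|=1: {8}:1  {9}:1
  |U|=2: {7,8}:1  {8,9}:2
  |U|=3: {7,8,9}:3
  |U|=4: {6,7,8,9}:3
  |U|=5: {4,6,7,8,9}:3  {5,6,7,8,9}:3
  |U|=6: {0,4,6,7,8,9}:3  {3,5,6,7,8,9}:3  {4,5,6,7,8,9}:6
  |U|=7: {0,4,5,6,7,8,9}:9  {2,3,5,6,7,8,9}:3  {3,4,5,6,7,8,9}:9
  |U|=8: {0,3,4,5,6,7,8,9}:18  {1,2,3,5,6,7,8,9}:3  {2,3,4,5,6,7,8,9}:12
  start at 0(h): 15
  start at 1(j): 30
sum over floor = 45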